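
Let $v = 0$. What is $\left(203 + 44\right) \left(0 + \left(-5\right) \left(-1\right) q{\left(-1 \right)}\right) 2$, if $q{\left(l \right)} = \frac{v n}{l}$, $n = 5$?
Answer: $0$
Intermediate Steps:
$q{\left(l \right)} = 0$ ($q{\left(l \right)} = \frac{0 \cdot 5}{l} = \frac{0}{l} = 0$)
$\left(203 + 44\right) \left(0 + \left(-5\right) \left(-1\right) q{\left(-1 \right)}\right) 2 = \left(203 + 44\right) \left(0 + \left(-5\right) \left(-1\right) 0\right) 2 = 247 \left(0 + 5 \cdot 0\right) 2 = 247 \left(0 + 0\right) 2 = 247 \cdot 0 \cdot 2 = 247 \cdot 0 = 0$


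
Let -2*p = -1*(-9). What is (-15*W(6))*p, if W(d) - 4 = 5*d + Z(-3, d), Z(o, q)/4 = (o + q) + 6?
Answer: 4725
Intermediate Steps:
Z(o, q) = 24 + 4*o + 4*q (Z(o, q) = 4*((o + q) + 6) = 4*(6 + o + q) = 24 + 4*o + 4*q)
W(d) = 16 + 9*d (W(d) = 4 + (5*d + (24 + 4*(-3) + 4*d)) = 4 + (5*d + (24 - 12 + 4*d)) = 4 + (5*d + (12 + 4*d)) = 4 + (12 + 9*d) = 16 + 9*d)
p = -9/2 (p = -(-1)*(-9)/2 = -1/2*9 = -9/2 ≈ -4.5000)
(-15*W(6))*p = -15*(16 + 9*6)*(-9/2) = -15*(16 + 54)*(-9/2) = -15*70*(-9/2) = -1050*(-9/2) = 4725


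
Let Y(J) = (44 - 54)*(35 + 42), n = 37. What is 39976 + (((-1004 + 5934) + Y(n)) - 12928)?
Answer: 31208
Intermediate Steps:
Y(J) = -770 (Y(J) = -10*77 = -770)
39976 + (((-1004 + 5934) + Y(n)) - 12928) = 39976 + (((-1004 + 5934) - 770) - 12928) = 39976 + ((4930 - 770) - 12928) = 39976 + (4160 - 12928) = 39976 - 8768 = 31208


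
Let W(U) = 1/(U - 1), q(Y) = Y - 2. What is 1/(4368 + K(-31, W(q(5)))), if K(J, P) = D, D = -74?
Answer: 1/4294 ≈ 0.00023288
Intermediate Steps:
q(Y) = -2 + Y
W(U) = 1/(-1 + U)
K(J, P) = -74
1/(4368 + K(-31, W(q(5)))) = 1/(4368 - 74) = 1/4294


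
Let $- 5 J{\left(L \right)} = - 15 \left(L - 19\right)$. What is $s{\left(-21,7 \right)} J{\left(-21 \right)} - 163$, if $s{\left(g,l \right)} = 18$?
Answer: $-2323$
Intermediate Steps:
$J{\left(L \right)} = -57 + 3 L$ ($J{\left(L \right)} = - \frac{\left(-15\right) \left(L - 19\right)}{5} = - \frac{\left(-15\right) \left(-19 + L\right)}{5} = - \frac{285 - 15 L}{5} = -57 + 3 L$)
$s{\left(-21,7 \right)} J{\left(-21 \right)} - 163 = 18 \left(-57 + 3 \left(-21\right)\right) - 163 = 18 \left(-57 - 63\right) - 163 = 18 \left(-120\right) - 163 = -2160 - 163 = -2323$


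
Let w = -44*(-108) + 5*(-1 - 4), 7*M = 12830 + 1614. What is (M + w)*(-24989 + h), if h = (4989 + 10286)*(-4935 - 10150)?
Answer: -10953902086012/7 ≈ -1.5648e+12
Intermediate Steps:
h = -230423375 (h = 15275*(-15085) = -230423375)
M = 14444/7 (M = (12830 + 1614)/7 = (1/7)*14444 = 14444/7 ≈ 2063.4)
w = 4727 (w = 4752 + 5*(-5) = 4752 - 25 = 4727)
(M + w)*(-24989 + h) = (14444/7 + 4727)*(-24989 - 230423375) = (47533/7)*(-230448364) = -10953902086012/7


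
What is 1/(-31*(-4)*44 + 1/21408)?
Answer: 21408/116802049 ≈ 0.00018328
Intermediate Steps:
1/(-31*(-4)*44 + 1/21408) = 1/(124*44 + 1/21408) = 1/(5456 + 1/21408) = 1/(116802049/21408) = 21408/116802049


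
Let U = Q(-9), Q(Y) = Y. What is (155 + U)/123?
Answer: 146/123 ≈ 1.1870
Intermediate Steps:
U = -9
(155 + U)/123 = (155 - 9)/123 = 146*(1/123) = 146/123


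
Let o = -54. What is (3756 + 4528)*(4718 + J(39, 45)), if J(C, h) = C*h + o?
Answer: 53174996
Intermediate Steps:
J(C, h) = -54 + C*h (J(C, h) = C*h - 54 = -54 + C*h)
(3756 + 4528)*(4718 + J(39, 45)) = (3756 + 4528)*(4718 + (-54 + 39*45)) = 8284*(4718 + (-54 + 1755)) = 8284*(4718 + 1701) = 8284*6419 = 53174996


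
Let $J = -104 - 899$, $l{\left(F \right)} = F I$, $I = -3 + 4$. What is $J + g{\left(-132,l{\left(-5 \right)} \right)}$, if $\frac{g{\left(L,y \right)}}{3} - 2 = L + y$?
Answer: $-1408$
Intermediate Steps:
$I = 1$
$l{\left(F \right)} = F$ ($l{\left(F \right)} = F 1 = F$)
$g{\left(L,y \right)} = 6 + 3 L + 3 y$ ($g{\left(L,y \right)} = 6 + 3 \left(L + y\right) = 6 + \left(3 L + 3 y\right) = 6 + 3 L + 3 y$)
$J = -1003$ ($J = -104 - 899 = -1003$)
$J + g{\left(-132,l{\left(-5 \right)} \right)} = -1003 + \left(6 + 3 \left(-132\right) + 3 \left(-5\right)\right) = -1003 - 405 = -1408$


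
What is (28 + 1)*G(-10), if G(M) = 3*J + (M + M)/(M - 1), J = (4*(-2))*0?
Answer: 580/11 ≈ 52.727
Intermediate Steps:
J = 0 (J = -8*0 = 0)
G(M) = 2*M/(-1 + M) (G(M) = 3*0 + (M + M)/(M - 1) = 0 + (2*M)/(-1 + M) = 0 + 2*M/(-1 + M) = 2*M/(-1 + M))
(28 + 1)*G(-10) = (28 + 1)*(2*(-10)/(-1 - 10)) = 29*(2*(-10)/(-11)) = 29*(2*(-10)*(-1/11)) = 29*(20/11) = 580/11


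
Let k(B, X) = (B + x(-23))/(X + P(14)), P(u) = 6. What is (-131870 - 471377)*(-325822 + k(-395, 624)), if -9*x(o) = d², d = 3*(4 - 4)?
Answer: 24765491804797/126 ≈ 1.9655e+11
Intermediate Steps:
d = 0 (d = 3*0 = 0)
x(o) = 0 (x(o) = -⅑*0² = -⅑*0 = 0)
k(B, X) = B/(6 + X) (k(B, X) = (B + 0)/(X + 6) = B/(6 + X))
(-131870 - 471377)*(-325822 + k(-395, 624)) = (-131870 - 471377)*(-325822 - 395/(6 + 624)) = -603247*(-325822 - 395/630) = -603247*(-325822 - 395*1/630) = -603247*(-325822 - 79/126) = -603247*(-41053651/126) = 24765491804797/126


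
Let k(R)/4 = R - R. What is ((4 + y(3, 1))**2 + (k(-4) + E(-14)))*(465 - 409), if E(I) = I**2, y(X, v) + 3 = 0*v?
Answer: 11032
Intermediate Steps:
y(X, v) = -3 (y(X, v) = -3 + 0*v = -3 + 0 = -3)
k(R) = 0 (k(R) = 4*(R - R) = 4*0 = 0)
((4 + y(3, 1))**2 + (k(-4) + E(-14)))*(465 - 409) = ((4 - 3)**2 + (0 + (-14)**2))*(465 - 409) = (1**2 + (0 + 196))*56 = (1 + 196)*56 = 197*56 = 11032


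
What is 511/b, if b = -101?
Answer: -511/101 ≈ -5.0594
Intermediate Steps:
511/b = 511/(-101) = 511*(-1/101) = -511/101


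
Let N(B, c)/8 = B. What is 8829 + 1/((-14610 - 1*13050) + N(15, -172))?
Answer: 243150659/27540 ≈ 8829.0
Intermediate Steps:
N(B, c) = 8*B
8829 + 1/((-14610 - 1*13050) + N(15, -172)) = 8829 + 1/((-14610 - 1*13050) + 8*15) = 8829 + 1/((-14610 - 13050) + 120) = 8829 + 1/(-27660 + 120) = 8829 + 1/(-27540) = 8829 - 1/27540 = 243150659/27540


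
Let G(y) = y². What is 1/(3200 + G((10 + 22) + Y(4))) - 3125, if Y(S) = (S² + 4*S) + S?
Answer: -24449999/7824 ≈ -3125.0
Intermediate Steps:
Y(S) = S² + 5*S
1/(3200 + G((10 + 22) + Y(4))) - 3125 = 1/(3200 + ((10 + 22) + 4*(5 + 4))²) - 3125 = 1/(3200 + (32 + 4*9)²) - 3125 = 1/(3200 + (32 + 36)²) - 3125 = 1/(3200 + 68²) - 3125 = 1/(3200 + 4624) - 3125 = 1/7824 - 3125 = -24449999/7824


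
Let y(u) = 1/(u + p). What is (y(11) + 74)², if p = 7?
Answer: 1776889/324 ≈ 5484.2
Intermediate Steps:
y(u) = 1/(7 + u) (y(u) = 1/(u + 7) = 1/(7 + u))
(y(11) + 74)² = (1/(7 + 11) + 74)² = (1/18 + 74)² = (1333/18)² = 1776889/324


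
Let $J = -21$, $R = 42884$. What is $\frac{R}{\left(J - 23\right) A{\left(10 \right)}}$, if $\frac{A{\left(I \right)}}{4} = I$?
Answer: $- \frac{10721}{440} \approx -24.366$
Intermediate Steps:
$A{\left(I \right)} = 4 I$
$\frac{R}{\left(J - 23\right) A{\left(10 \right)}} = \frac{42884}{\left(-21 - 23\right) 4 \cdot 10} = \frac{42884}{\left(-44\right) 40} = \frac{42884}{-1760} = 42884 \left(- \frac{1}{1760}\right) = - \frac{10721}{440}$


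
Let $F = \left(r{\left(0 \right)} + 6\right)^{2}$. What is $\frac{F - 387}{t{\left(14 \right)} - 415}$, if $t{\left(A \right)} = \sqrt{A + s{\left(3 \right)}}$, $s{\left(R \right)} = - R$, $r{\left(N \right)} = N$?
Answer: $\frac{145665}{172214} + \frac{351 \sqrt{11}}{172214} \approx 0.8526$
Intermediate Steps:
$t{\left(A \right)} = \sqrt{-3 + A}$ ($t{\left(A \right)} = \sqrt{A - 3} = \sqrt{-3 + A}$)
$F = 36$ ($F = \left(0 + 6\right)^{2} = 6^{2} = 36$)
$\frac{F - 387}{t{\left(14 \right)} - 415} = \frac{36 - 387}{\sqrt{-3 + 14} - 415} = - \frac{351}{\sqrt{11} - 415} = - \frac{351}{-415 + \sqrt{11}}$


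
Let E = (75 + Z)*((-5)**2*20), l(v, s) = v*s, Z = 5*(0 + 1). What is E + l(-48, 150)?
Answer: 32800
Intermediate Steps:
Z = 5 (Z = 5*1 = 5)
l(v, s) = s*v
E = 40000 (E = (75 + 5)*((-5)**2*20) = 80*(25*20) = 80*500 = 40000)
E + l(-48, 150) = 40000 + 150*(-48) = 40000 - 7200 = 32800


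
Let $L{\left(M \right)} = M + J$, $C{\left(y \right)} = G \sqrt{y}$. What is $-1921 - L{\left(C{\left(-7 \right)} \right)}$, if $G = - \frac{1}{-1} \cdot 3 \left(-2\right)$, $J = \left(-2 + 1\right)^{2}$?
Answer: $-1922 + 6 i \sqrt{7} \approx -1922.0 + 15.875 i$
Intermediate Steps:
$J = 1$ ($J = \left(-1\right)^{2} = 1$)
$G = -6$ ($G = \left(-1\right) \left(-1\right) 3 \left(-2\right) = 1 \cdot 3 \left(-2\right) = 3 \left(-2\right) = -6$)
$C{\left(y \right)} = - 6 \sqrt{y}$
$L{\left(M \right)} = 1 + M$ ($L{\left(M \right)} = M + 1 = 1 + M$)
$-1921 - L{\left(C{\left(-7 \right)} \right)} = -1921 - \left(1 - 6 \sqrt{-7}\right) = -1921 - \left(1 - 6 i \sqrt{7}\right) = -1922 + 6 i \sqrt{7}$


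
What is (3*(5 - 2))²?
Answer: 81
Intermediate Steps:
(3*(5 - 2))² = (3*3)² = 9² = 81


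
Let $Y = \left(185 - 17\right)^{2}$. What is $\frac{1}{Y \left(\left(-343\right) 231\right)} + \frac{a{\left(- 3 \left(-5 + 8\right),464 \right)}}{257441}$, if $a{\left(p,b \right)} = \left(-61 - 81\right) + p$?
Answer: $- \frac{337677358433}{575708149380672} \approx -0.00058654$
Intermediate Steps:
$Y = 28224$ ($Y = 168^{2} = 28224$)
$a{\left(p,b \right)} = -142 + p$
$\frac{1}{Y \left(\left(-343\right) 231\right)} + \frac{a{\left(- 3 \left(-5 + 8\right),464 \right)}}{257441} = \frac{1}{28224 \left(\left(-343\right) 231\right)} + \frac{-142 - 3 \left(-5 + 8\right)}{257441} = \frac{1}{28224 \left(-79233\right)} + \left(-142 - 9\right) \frac{1}{257441} = \frac{1}{28224} \left(- \frac{1}{79233}\right) + \left(-142 - 9\right) \frac{1}{257441} = - \frac{1}{2236272192} - \frac{151}{257441} = - \frac{337677358433}{575708149380672}$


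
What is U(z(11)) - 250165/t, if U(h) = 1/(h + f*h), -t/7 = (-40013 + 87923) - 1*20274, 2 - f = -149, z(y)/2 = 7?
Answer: 19019449/14702352 ≈ 1.2936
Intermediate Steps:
z(y) = 14 (z(y) = 2*7 = 14)
f = 151 (f = 2 - 1*(-149) = 2 + 149 = 151)
t = -193452 (t = -7*((-40013 + 87923) - 1*20274) = -7*(47910 - 20274) = -7*27636 = -193452)
U(h) = 1/(152*h) (U(h) = 1/(h + 151*h) = 1/(152*h))
U(z(11)) - 250165/t = (1/152)/14 - 250165/(-193452) = (1/152)*(1/14) - 250165*(-1/193452) = 1/2128 + 250165/193452 = 19019449/14702352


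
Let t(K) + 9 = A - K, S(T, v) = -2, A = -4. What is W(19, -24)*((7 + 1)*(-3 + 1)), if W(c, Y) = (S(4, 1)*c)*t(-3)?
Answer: -6080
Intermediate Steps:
t(K) = -13 - K (t(K) = -9 + (-4 - K) = -13 - K)
W(c, Y) = 20*c (W(c, Y) = (-2*c)*(-13 - 1*(-3)) = (-2*c)*(-13 + 3) = -2*c*(-10) = 20*c)
W(19, -24)*((7 + 1)*(-3 + 1)) = (20*19)*((7 + 1)*(-3 + 1)) = 380*(8*(-2)) = 380*(-16) = -6080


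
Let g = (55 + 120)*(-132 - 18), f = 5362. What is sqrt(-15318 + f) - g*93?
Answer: 2441250 + 2*I*sqrt(2489) ≈ 2.4412e+6 + 99.78*I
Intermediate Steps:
g = -26250 (g = 175*(-150) = -26250)
sqrt(-15318 + f) - g*93 = sqrt(-15318 + 5362) - (-26250)*93 = sqrt(-9956) - 1*(-2441250) = 2*I*sqrt(2489) + 2441250 = 2441250 + 2*I*sqrt(2489)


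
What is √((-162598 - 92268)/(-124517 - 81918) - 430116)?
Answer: I*√50774284600990/10865 ≈ 655.83*I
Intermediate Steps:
√((-162598 - 92268)/(-124517 - 81918) - 430116) = √(-254866/(-206435) - 430116) = √(-254866*(-1/206435) - 430116) = √(13414/10865 - 430116) = √(-4673196926/10865) = I*√50774284600990/10865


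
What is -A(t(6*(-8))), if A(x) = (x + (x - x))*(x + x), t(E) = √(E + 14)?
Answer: 68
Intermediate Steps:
t(E) = √(14 + E)
A(x) = 2*x² (A(x) = (x + 0)*(2*x) = x*(2*x) = 2*x²)
-A(t(6*(-8))) = -2*(√(14 + 6*(-8)))² = -2*(√(14 - 48))² = -2*(√(-34))² = -2*(I*√34)² = -2*(-34) = -1*(-68) = 68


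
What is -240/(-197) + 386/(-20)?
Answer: -35621/1970 ≈ -18.082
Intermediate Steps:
-240/(-197) + 386/(-20) = -240*(-1/197) + 386*(-1/20) = 240/197 - 193/10 = -35621/1970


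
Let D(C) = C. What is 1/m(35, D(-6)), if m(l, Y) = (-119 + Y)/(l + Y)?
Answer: -29/125 ≈ -0.23200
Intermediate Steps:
m(l, Y) = (-119 + Y)/(Y + l)
1/m(35, D(-6)) = 1/((-119 - 6)/(-6 + 35)) = 1/(-125/29) = -29/125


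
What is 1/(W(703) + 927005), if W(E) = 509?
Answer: 1/927514 ≈ 1.0782e-6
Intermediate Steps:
1/(W(703) + 927005) = 1/(509 + 927005) = 1/927514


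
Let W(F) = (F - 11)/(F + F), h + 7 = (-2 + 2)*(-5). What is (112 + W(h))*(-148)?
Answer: -117364/7 ≈ -16766.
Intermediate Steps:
h = -7 (h = -7 + (-2 + 2)*(-5) = -7 + 0*(-5) = -7 + 0 = -7)
W(F) = (-11 + F)/(2*F) (W(F) = (-11 + F)/((2*F)) = (-11 + F)*(1/(2*F)) = (-11 + F)/(2*F))
(112 + W(h))*(-148) = (112 + (½)*(-11 - 7)/(-7))*(-148) = (112 + (½)*(-⅐)*(-18))*(-148) = (112 + 9/7)*(-148) = (793/7)*(-148) = -117364/7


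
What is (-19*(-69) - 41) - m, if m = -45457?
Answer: 46727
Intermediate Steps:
(-19*(-69) - 41) - m = (-19*(-69) - 41) - 1*(-45457) = (1311 - 41) + 45457 = 1270 + 45457 = 46727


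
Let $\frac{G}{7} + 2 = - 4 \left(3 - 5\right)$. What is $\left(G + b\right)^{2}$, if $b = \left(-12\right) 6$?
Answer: $900$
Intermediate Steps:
$G = 42$ ($G = -14 + 7 \left(- 4 \left(3 - 5\right)\right) = -14 + 7 \left(\left(-4\right) \left(-2\right)\right) = -14 + 7 \cdot 8 = -14 + 56 = 42$)
$b = -72$
$\left(G + b\right)^{2} = \left(42 - 72\right)^{2} = \left(-30\right)^{2} = 900$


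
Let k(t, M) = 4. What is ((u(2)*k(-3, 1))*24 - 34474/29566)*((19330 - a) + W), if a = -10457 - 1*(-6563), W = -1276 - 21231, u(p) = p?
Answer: 2022727983/14783 ≈ 1.3683e+5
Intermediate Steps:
W = -22507
a = -3894 (a = -10457 + 6563 = -3894)
((u(2)*k(-3, 1))*24 - 34474/29566)*((19330 - a) + W) = ((2*4)*24 - 34474/29566)*((19330 - 1*(-3894)) - 22507) = (8*24 - 34474*1/29566)*((19330 + 3894) - 22507) = (192 - 17237/14783)*(23224 - 22507) = (2821099/14783)*717 = 2022727983/14783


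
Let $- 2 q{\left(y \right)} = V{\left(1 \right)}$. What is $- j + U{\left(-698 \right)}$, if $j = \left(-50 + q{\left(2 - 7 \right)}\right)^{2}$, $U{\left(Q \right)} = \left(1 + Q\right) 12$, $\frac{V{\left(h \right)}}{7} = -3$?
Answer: $- \frac{39697}{4} \approx -9924.3$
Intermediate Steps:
$V{\left(h \right)} = -21$ ($V{\left(h \right)} = 7 \left(-3\right) = -21$)
$q{\left(y \right)} = \frac{21}{2}$ ($q{\left(y \right)} = \left(- \frac{1}{2}\right) \left(-21\right) = \frac{21}{2}$)
$U{\left(Q \right)} = 12 + 12 Q$
$j = \frac{6241}{4}$ ($j = \left(-50 + \frac{21}{2}\right)^{2} = \left(- \frac{79}{2}\right)^{2} = \frac{6241}{4} \approx 1560.3$)
$- j + U{\left(-698 \right)} = \left(-1\right) \frac{6241}{4} + \left(12 + 12 \left(-698\right)\right) = - \frac{6241}{4} + \left(12 - 8376\right) = - \frac{6241}{4} - 8364 = - \frac{39697}{4}$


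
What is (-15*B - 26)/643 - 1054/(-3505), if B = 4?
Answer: 376292/2253715 ≈ 0.16697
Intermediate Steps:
(-15*B - 26)/643 - 1054/(-3505) = (-15*4 - 26)/643 - 1054/(-3505) = (-60 - 26)*(1/643) - 1054*(-1/3505) = -86*1/643 + 1054/3505 = -86/643 + 1054/3505 = 376292/2253715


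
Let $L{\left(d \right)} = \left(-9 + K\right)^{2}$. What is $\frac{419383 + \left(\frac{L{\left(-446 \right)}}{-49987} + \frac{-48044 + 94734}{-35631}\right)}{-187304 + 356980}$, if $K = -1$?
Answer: $\frac{20187978019733}{8167775226156} \approx 2.4717$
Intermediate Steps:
$L{\left(d \right)} = 100$ ($L{\left(d \right)} = \left(-9 - 1\right)^{2} = \left(-10\right)^{2} = 100$)
$\frac{419383 + \left(\frac{L{\left(-446 \right)}}{-49987} + \frac{-48044 + 94734}{-35631}\right)}{-187304 + 356980} = \frac{419383 + \left(\frac{100}{-49987} + \frac{-48044 + 94734}{-35631}\right)}{-187304 + 356980} = \frac{419383 + \left(100 \left(- \frac{1}{49987}\right) + 46690 \left(- \frac{1}{35631}\right)\right)}{169676} = \left(419383 - \frac{63174490}{48137481}\right) \frac{1}{169676} = \frac{20187978019733}{48137481} \cdot \frac{1}{169676} = \frac{20187978019733}{8167775226156}$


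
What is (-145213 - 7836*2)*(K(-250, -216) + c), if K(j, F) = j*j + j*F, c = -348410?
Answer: 37310840350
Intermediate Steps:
K(j, F) = j**2 + F*j
(-145213 - 7836*2)*(K(-250, -216) + c) = (-145213 - 7836*2)*(-250*(-216 - 250) - 348410) = (-145213 - 15672)*(-250*(-466) - 348410) = -160885*(116500 - 348410) = -160885*(-231910) = 37310840350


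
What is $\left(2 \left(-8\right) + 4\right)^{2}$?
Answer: $144$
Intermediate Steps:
$\left(2 \left(-8\right) + 4\right)^{2} = \left(-16 + 4\right)^{2} = \left(-12\right)^{2} = 144$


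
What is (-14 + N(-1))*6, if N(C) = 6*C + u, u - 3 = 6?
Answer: -66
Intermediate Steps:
u = 9 (u = 3 + 6 = 9)
N(C) = 9 + 6*C (N(C) = 6*C + 9 = 9 + 6*C)
(-14 + N(-1))*6 = (-14 + (9 + 6*(-1)))*6 = (-14 + (9 - 6))*6 = (-14 + 3)*6 = -11*6 = -66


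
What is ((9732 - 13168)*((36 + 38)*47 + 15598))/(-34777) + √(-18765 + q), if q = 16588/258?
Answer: 65545136/34777 + I*√311198439/129 ≈ 1884.7 + 136.75*I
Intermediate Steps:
q = 8294/129 (q = 16588*(1/258) = 8294/129 ≈ 64.295)
((9732 - 13168)*((36 + 38)*47 + 15598))/(-34777) + √(-18765 + q) = ((9732 - 13168)*((36 + 38)*47 + 15598))/(-34777) + √(-18765 + 8294/129) = -3436*(74*47 + 15598)*(-1/34777) + √(-2412391/129) = -3436*(3478 + 15598)*(-1/34777) + I*√311198439/129 = -3436*19076*(-1/34777) + I*√311198439/129 = -65545136*(-1/34777) + I*√311198439/129 = 65545136/34777 + I*√311198439/129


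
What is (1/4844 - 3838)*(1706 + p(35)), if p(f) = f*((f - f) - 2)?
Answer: -7603829839/1211 ≈ -6.2790e+6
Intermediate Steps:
p(f) = -2*f (p(f) = f*(0 - 2) = f*(-2) = -2*f)
(1/4844 - 3838)*(1706 + p(35)) = (1/4844 - 3838)*(1706 - 2*35) = (1/4844 - 3838)*(1706 - 70) = -18591271/4844*1636 = -7603829839/1211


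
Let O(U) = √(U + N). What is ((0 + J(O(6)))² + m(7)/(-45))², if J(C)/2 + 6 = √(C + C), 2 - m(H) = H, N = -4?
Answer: (1 + 36*(6 - 2^(¾))²)²/81 ≈ 5579.9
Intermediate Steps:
m(H) = 2 - H
O(U) = √(-4 + U) (O(U) = √(U - 4) = √(-4 + U))
J(C) = -12 + 2*√2*√C (J(C) = -12 + 2*√(C + C) = -12 + 2*√(2*C) = -12 + 2*(√2*√C) = -12 + 2*√2*√C)
((0 + J(O(6)))² + m(7)/(-45))² = ((0 + (-12 + 2*√2*√(√(-4 + 6))))² + (2 - 1*7)/(-45))² = ((0 + (-12 + 2*√2*√(√2)))² + (2 - 7)*(-1/45))² = ((0 + (-12 + 2*√2*2^(¼)))² - 5*(-1/45))² = ((0 + (-12 + 2*2^(¾)))² + ⅑)² = ((-12 + 2*2^(¾))² + ⅑)² = (⅑ + (-12 + 2*2^(¾))²)²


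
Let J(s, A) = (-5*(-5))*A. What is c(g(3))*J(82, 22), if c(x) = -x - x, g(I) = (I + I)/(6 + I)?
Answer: -2200/3 ≈ -733.33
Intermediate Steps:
g(I) = 2*I/(6 + I) (g(I) = (2*I)/(6 + I) = 2*I/(6 + I))
J(s, A) = 25*A
c(x) = -2*x
c(g(3))*J(82, 22) = (-4*3/(6 + 3))*(25*22) = -4*3/9*550 = -2*2/3*550 = -4/3*550 = -2200/3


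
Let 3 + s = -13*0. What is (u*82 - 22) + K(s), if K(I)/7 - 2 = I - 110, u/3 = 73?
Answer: 17159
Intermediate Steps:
u = 219 (u = 3*73 = 219)
s = -3 (s = -3 - 13*0 = -3 + 0 = -3)
K(I) = -756 + 7*I (K(I) = 14 + 7*(I - 110) = 14 + 7*(-110 + I) = 14 + (-770 + 7*I) = -756 + 7*I)
(u*82 - 22) + K(s) = (219*82 - 22) + (-756 + 7*(-3)) = (17958 - 22) + (-756 - 21) = 17936 - 777 = 17159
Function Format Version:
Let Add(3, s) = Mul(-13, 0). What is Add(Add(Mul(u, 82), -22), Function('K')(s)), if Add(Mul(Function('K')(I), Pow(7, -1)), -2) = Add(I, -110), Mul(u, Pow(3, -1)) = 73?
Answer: 17159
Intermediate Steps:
u = 219 (u = Mul(3, 73) = 219)
s = -3 (s = Add(-3, Mul(-13, 0)) = Add(-3, 0) = -3)
Function('K')(I) = Add(-756, Mul(7, I)) (Function('K')(I) = Add(14, Mul(7, Add(I, -110))) = Add(14, Mul(7, Add(-110, I))) = Add(14, Add(-770, Mul(7, I))) = Add(-756, Mul(7, I)))
Add(Add(Mul(u, 82), -22), Function('K')(s)) = Add(Add(Mul(219, 82), -22), Add(-756, Mul(7, -3))) = Add(Add(17958, -22), Add(-756, -21)) = Add(17936, -777) = 17159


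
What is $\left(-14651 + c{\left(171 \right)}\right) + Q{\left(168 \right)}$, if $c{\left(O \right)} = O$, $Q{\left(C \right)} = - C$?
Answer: $-14648$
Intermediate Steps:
$\left(-14651 + c{\left(171 \right)}\right) + Q{\left(168 \right)} = \left(-14651 + 171\right) - 168 = -14480 - 168 = -14648$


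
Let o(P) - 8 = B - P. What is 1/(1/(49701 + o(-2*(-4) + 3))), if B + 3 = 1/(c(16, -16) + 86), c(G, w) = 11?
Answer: 4820416/97 ≈ 49695.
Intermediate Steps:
B = -290/97 (B = -3 + 1/(11 + 86) = -3 + 1/97 = -290/97 ≈ -2.9897)
o(P) = 486/97 - P (o(P) = 8 + (-290/97 - P) = 486/97 - P)
1/(1/(49701 + o(-2*(-4) + 3))) = 1/(1/(49701 + (486/97 - (-2*(-4) + 3)))) = 1/(1/(49701 + (486/97 - (8 + 3)))) = 1/(1/(49701 + (486/97 - 1*11))) = 1/(1/(49701 + (486/97 - 11))) = 1/(1/(49701 - 581/97)) = 1/(1/(4820416/97)) = 1/(97/4820416) = 4820416/97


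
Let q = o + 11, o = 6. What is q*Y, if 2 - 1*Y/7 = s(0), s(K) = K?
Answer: 238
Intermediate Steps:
Y = 14 (Y = 14 - 7*0 = 14 + 0 = 14)
q = 17 (q = 6 + 11 = 17)
q*Y = 17*14 = 238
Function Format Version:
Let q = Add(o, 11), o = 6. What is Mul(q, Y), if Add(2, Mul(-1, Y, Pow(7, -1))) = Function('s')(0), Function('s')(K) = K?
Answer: 238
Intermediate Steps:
Y = 14 (Y = Add(14, Mul(-7, 0)) = Add(14, 0) = 14)
q = 17 (q = Add(6, 11) = 17)
Mul(q, Y) = Mul(17, 14) = 238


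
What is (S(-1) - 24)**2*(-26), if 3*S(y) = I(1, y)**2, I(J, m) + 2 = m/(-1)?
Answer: -131066/9 ≈ -14563.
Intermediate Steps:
I(J, m) = -2 - m (I(J, m) = -2 + m/(-1) = -2 + m*(-1) = -2 - m)
S(y) = (-2 - y)**2/3
(S(-1) - 24)**2*(-26) = ((2 - 1)**2/3 - 24)**2*(-26) = ((1/3)*1**2 - 24)**2*(-26) = ((1/3)*1 - 24)**2*(-26) = (1/3 - 24)**2*(-26) = (-71/3)**2*(-26) = (5041/9)*(-26) = -131066/9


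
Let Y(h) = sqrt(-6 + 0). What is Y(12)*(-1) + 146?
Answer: 146 - I*sqrt(6) ≈ 146.0 - 2.4495*I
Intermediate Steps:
Y(h) = I*sqrt(6) (Y(h) = sqrt(-6) = I*sqrt(6))
Y(12)*(-1) + 146 = (I*sqrt(6))*(-1) + 146 = -I*sqrt(6) + 146 = 146 - I*sqrt(6)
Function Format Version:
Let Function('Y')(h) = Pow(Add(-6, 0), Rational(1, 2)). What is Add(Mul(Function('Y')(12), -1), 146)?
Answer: Add(146, Mul(-1, I, Pow(6, Rational(1, 2)))) ≈ Add(146.00, Mul(-2.4495, I))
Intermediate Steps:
Function('Y')(h) = Mul(I, Pow(6, Rational(1, 2))) (Function('Y')(h) = Pow(-6, Rational(1, 2)) = Mul(I, Pow(6, Rational(1, 2))))
Add(Mul(Function('Y')(12), -1), 146) = Add(Mul(Mul(I, Pow(6, Rational(1, 2))), -1), 146) = Add(Mul(-1, I, Pow(6, Rational(1, 2))), 146) = Add(146, Mul(-1, I, Pow(6, Rational(1, 2))))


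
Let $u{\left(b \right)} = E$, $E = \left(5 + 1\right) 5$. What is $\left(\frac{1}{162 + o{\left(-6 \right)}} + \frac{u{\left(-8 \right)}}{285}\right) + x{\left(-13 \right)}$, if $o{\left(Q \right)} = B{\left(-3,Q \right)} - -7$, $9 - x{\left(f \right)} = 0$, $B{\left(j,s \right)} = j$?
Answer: $\frac{28737}{3154} \approx 9.1113$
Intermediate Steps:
$E = 30$ ($E = 6 \cdot 5 = 30$)
$u{\left(b \right)} = 30$
$x{\left(f \right)} = 9$ ($x{\left(f \right)} = 9 - 0 = 9 + 0 = 9$)
$o{\left(Q \right)} = 4$ ($o{\left(Q \right)} = -3 - -7 = -3 + 7 = 4$)
$\left(\frac{1}{162 + o{\left(-6 \right)}} + \frac{u{\left(-8 \right)}}{285}\right) + x{\left(-13 \right)} = \left(\frac{1}{162 + 4} + \frac{30}{285}\right) + 9 = \left(\frac{1}{166} + 30 \cdot \frac{1}{285}\right) + 9 = \left(\frac{1}{166} + \frac{2}{19}\right) + 9 = \frac{351}{3154} + 9 = \frac{28737}{3154}$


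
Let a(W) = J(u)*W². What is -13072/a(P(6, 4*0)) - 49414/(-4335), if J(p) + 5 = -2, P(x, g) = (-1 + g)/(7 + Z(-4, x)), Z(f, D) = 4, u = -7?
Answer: 6857067418/30345 ≈ 2.2597e+5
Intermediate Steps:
P(x, g) = -1/11 + g/11 (P(x, g) = (-1 + g)/(7 + 4) = (-1 + g)/11 = (-1 + g)*(1/11) = -1/11 + g/11)
J(p) = -7 (J(p) = -5 - 2 = -7)
a(W) = -7*W²
-13072/a(P(6, 4*0)) - 49414/(-4335) = -13072*(-1/(7*(-1/11 + (4*0)/11)²)) - 49414/(-4335) = -13072*(-1/(7*(-1/11 + (1/11)*0)²)) - 49414*(-1/4335) = -13072*(-1/(7*(-1/11 + 0)²)) + 49414/4335 = -13072/((-7*(-1/11)²)) + 49414/4335 = -13072/((-7*1/121)) + 49414/4335 = -13072/(-7/121) + 49414/4335 = -13072*(-121/7) + 49414/4335 = 1581712/7 + 49414/4335 = 6857067418/30345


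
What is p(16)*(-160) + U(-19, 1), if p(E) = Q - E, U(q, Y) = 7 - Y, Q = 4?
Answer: 1926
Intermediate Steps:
p(E) = 4 - E
p(16)*(-160) + U(-19, 1) = (4 - 1*16)*(-160) + (7 - 1*1) = (4 - 16)*(-160) + (7 - 1) = -12*(-160) + 6 = 1920 + 6 = 1926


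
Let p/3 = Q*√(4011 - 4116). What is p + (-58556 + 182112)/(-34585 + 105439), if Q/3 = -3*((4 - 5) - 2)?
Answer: 61778/35427 + 81*I*√105 ≈ 1.7438 + 830.0*I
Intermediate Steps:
Q = 27 (Q = 3*(-3*((4 - 5) - 2)) = 3*(-3*(-1 - 2)) = 3*(-3*(-3)) = 3*9 = 27)
p = 81*I*√105 (p = 3*(27*√(4011 - 4116)) = 3*(27*√(-105)) = 3*(27*(I*√105)) = 3*(27*I*√105) = 81*I*√105 ≈ 830.0*I)
p + (-58556 + 182112)/(-34585 + 105439) = 81*I*√105 + (-58556 + 182112)/(-34585 + 105439) = 81*I*√105 + 123556/70854 = 81*I*√105 + 123556*(1/70854) = 81*I*√105 + 61778/35427 = 61778/35427 + 81*I*√105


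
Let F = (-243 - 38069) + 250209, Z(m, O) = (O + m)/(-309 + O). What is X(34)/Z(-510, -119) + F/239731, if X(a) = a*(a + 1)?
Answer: 7190180949/8870047 ≈ 810.61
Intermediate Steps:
X(a) = a*(1 + a)
Z(m, O) = (O + m)/(-309 + O)
F = 211897 (F = -38312 + 250209 = 211897)
X(34)/Z(-510, -119) + F/239731 = (34*(1 + 34))/(((-119 - 510)/(-309 - 119))) + 211897/239731 = (34*35)/((-629/(-428))) + 211897*(1/239731) = 1190/((-1/428*(-629))) + 211897/239731 = 1190/(629/428) + 211897/239731 = 1190*(428/629) + 211897/239731 = 29960/37 + 211897/239731 = 7190180949/8870047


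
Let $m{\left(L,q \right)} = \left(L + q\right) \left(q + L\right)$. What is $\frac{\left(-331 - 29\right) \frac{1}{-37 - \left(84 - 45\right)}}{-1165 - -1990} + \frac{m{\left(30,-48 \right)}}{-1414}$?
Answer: $- \frac{165048}{738815} \approx -0.2234$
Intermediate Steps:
$m{\left(L,q \right)} = \left(L + q\right)^{2}$ ($m{\left(L,q \right)} = \left(L + q\right) \left(L + q\right) = \left(L + q\right)^{2}$)
$\frac{\left(-331 - 29\right) \frac{1}{-37 - \left(84 - 45\right)}}{-1165 - -1990} + \frac{m{\left(30,-48 \right)}}{-1414} = \frac{\left(-331 - 29\right) \frac{1}{-37 - \left(84 - 45\right)}}{-1165 - -1990} + \frac{\left(30 - 48\right)^{2}}{-1414} = \frac{\left(-360\right) \frac{1}{-37 - 39}}{-1165 + 1990} + \left(-18\right)^{2} \left(- \frac{1}{1414}\right) = \frac{\left(-360\right) \frac{1}{-37 - 39}}{825} + 324 \left(- \frac{1}{1414}\right) = - \frac{360}{-37 + \left(-69 + 30\right)} \frac{1}{825} - \frac{162}{707} = - \frac{360}{-37 - 39} \cdot \frac{1}{825} - \frac{162}{707} = - \frac{360}{-76} \cdot \frac{1}{825} - \frac{162}{707} = \left(-360\right) \left(- \frac{1}{76}\right) \frac{1}{825} - \frac{162}{707} = \frac{90}{19} \cdot \frac{1}{825} - \frac{162}{707} = \frac{6}{1045} - \frac{162}{707} = - \frac{165048}{738815}$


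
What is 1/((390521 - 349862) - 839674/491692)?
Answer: 245846/9995432677 ≈ 2.4596e-5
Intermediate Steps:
1/((390521 - 349862) - 839674/491692) = 1/(40659 - 839674*1/491692) = 1/(40659 - 419837/245846) = 1/(9995432677/245846) = 245846/9995432677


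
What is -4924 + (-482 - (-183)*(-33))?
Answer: -11445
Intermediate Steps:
-4924 + (-482 - (-183)*(-33)) = -4924 + (-482 - 1*6039) = -4924 + (-482 - 6039) = -4924 - 6521 = -11445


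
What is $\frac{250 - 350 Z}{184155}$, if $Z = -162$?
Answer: $\frac{11390}{36831} \approx 0.30925$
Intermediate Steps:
$\frac{250 - 350 Z}{184155} = \frac{250 - -56700}{184155} = \left(250 + 56700\right) \frac{1}{184155} = 56950 \cdot \frac{1}{184155} = \frac{11390}{36831}$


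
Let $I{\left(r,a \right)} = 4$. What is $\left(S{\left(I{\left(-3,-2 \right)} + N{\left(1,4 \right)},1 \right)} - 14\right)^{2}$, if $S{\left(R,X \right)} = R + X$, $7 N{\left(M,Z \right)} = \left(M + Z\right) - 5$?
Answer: $81$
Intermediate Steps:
$N{\left(M,Z \right)} = - \frac{5}{7} + \frac{M}{7} + \frac{Z}{7}$ ($N{\left(M,Z \right)} = \frac{\left(M + Z\right) - 5}{7} = \frac{-5 + M + Z}{7} = - \frac{5}{7} + \frac{M}{7} + \frac{Z}{7}$)
$\left(S{\left(I{\left(-3,-2 \right)} + N{\left(1,4 \right)},1 \right)} - 14\right)^{2} = \left(\left(\left(4 + \left(- \frac{5}{7} + \frac{1}{7} \cdot 1 + \frac{1}{7} \cdot 4\right)\right) + 1\right) - 14\right)^{2} = \left(\left(\left(4 + \left(- \frac{5}{7} + \frac{1}{7} + \frac{4}{7}\right)\right) + 1\right) - 14\right)^{2} = \left(\left(\left(4 + 0\right) + 1\right) - 14\right)^{2} = \left(\left(4 + 1\right) - 14\right)^{2} = \left(5 - 14\right)^{2} = \left(-9\right)^{2} = 81$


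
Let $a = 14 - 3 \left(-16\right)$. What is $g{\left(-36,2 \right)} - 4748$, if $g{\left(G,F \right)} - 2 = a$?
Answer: $-4684$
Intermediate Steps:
$a = 62$ ($a = 14 - -48 = 14 + 48 = 62$)
$g{\left(G,F \right)} = 64$ ($g{\left(G,F \right)} = 2 + 62 = 64$)
$g{\left(-36,2 \right)} - 4748 = 64 - 4748 = -4684$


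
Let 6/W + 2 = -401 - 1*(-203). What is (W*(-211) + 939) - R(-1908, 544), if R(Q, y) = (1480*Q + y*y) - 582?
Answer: 252943133/100 ≈ 2.5294e+6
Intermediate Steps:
W = -3/100 (W = 6/(-2 + (-401 - 1*(-203))) = 6/(-2 + (-401 + 203)) = 6/(-2 - 198) = 6/(-200) = 6*(-1/200) = -3/100 ≈ -0.030000)
R(Q, y) = -582 + y² + 1480*Q (R(Q, y) = (1480*Q + y²) - 582 = (y² + 1480*Q) - 582 = -582 + y² + 1480*Q)
(W*(-211) + 939) - R(-1908, 544) = (-3/100*(-211) + 939) - (-582 + 544² + 1480*(-1908)) = (633/100 + 939) - (-582 + 295936 - 2823840) = 94533/100 - 1*(-2528486) = 94533/100 + 2528486 = 252943133/100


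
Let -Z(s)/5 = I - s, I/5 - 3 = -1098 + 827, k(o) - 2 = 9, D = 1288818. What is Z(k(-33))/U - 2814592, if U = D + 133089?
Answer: -4002088060189/1421907 ≈ -2.8146e+6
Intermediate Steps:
k(o) = 11 (k(o) = 2 + 9 = 11)
I = -1340 (I = 15 + 5*(-1098 + 827) = 15 + 5*(-271) = 15 - 1355 = -1340)
Z(s) = 6700 + 5*s (Z(s) = -5*(-1340 - s) = 6700 + 5*s)
U = 1421907 (U = 1288818 + 133089 = 1421907)
Z(k(-33))/U - 2814592 = (6700 + 5*11)/1421907 - 2814592 = (6700 + 55)*(1/1421907) - 2814592 = 6755*(1/1421907) - 2814592 = 6755/1421907 - 2814592 = -4002088060189/1421907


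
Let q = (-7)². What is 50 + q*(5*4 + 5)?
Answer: 1275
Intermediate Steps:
q = 49
50 + q*(5*4 + 5) = 50 + 49*(5*4 + 5) = 50 + 49*(20 + 5) = 50 + 49*25 = 50 + 1225 = 1275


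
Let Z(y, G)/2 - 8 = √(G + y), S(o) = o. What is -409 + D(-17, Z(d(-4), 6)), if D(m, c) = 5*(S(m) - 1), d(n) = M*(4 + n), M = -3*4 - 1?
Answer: -499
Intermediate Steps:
M = -13 (M = -12 - 1 = -13)
d(n) = -52 - 13*n (d(n) = -13*(4 + n) = -52 - 13*n)
Z(y, G) = 16 + 2*√(G + y)
D(m, c) = -5 + 5*m (D(m, c) = 5*(m - 1) = 5*(-1 + m) = -5 + 5*m)
-409 + D(-17, Z(d(-4), 6)) = -409 + (-5 + 5*(-17)) = -409 + (-5 - 85) = -409 - 90 = -499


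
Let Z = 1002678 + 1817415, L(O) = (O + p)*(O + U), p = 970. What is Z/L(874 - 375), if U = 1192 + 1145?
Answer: 2820093/4166084 ≈ 0.67692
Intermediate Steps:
U = 2337
L(O) = (970 + O)*(2337 + O) (L(O) = (O + 970)*(O + 2337) = (970 + O)*(2337 + O))
Z = 2820093
Z/L(874 - 375) = 2820093/(2266890 + (874 - 375)**2 + 3307*(874 - 375)) = 2820093/(2266890 + 499**2 + 3307*499) = 2820093/(2266890 + 249001 + 1650193) = 2820093/4166084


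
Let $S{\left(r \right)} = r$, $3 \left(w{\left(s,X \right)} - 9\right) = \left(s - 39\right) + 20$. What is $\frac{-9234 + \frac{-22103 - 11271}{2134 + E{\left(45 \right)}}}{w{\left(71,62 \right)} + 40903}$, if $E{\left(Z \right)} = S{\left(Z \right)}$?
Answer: $- \frac{15115695}{66888763} \approx -0.22598$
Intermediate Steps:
$w{\left(s,X \right)} = \frac{8}{3} + \frac{s}{3}$ ($w{\left(s,X \right)} = 9 + \frac{\left(s - 39\right) + 20}{3} = 9 + \frac{\left(-39 + s\right) + 20}{3} = 9 + \frac{-19 + s}{3} = 9 + \left(- \frac{19}{3} + \frac{s}{3}\right) = \frac{8}{3} + \frac{s}{3}$)
$E{\left(Z \right)} = Z$
$\frac{-9234 + \frac{-22103 - 11271}{2134 + E{\left(45 \right)}}}{w{\left(71,62 \right)} + 40903} = \frac{-9234 + \frac{-22103 - 11271}{2134 + 45}}{\left(\frac{8}{3} + \frac{1}{3} \cdot 71\right) + 40903} = \frac{-9234 - \frac{33374}{2179}}{\left(\frac{8}{3} + \frac{71}{3}\right) + 40903} = \frac{-9234 - \frac{33374}{2179}}{\frac{79}{3} + 40903} = \frac{-9234 - \frac{33374}{2179}}{\frac{122788}{3}} = \left(- \frac{20154260}{2179}\right) \frac{3}{122788} = - \frac{15115695}{66888763}$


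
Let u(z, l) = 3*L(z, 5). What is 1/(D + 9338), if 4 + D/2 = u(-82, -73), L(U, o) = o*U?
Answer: 1/6870 ≈ 0.00014556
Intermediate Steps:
L(U, o) = U*o
u(z, l) = 15*z (u(z, l) = 3*(z*5) = 3*(5*z) = 15*z)
D = -2468 (D = -8 + 2*(15*(-82)) = -8 + 2*(-1230) = -8 - 2460 = -2468)
1/(D + 9338) = 1/(-2468 + 9338) = 1/6870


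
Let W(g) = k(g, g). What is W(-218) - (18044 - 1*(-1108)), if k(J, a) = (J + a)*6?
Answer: -21768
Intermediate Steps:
k(J, a) = 6*J + 6*a
W(g) = 12*g (W(g) = 6*g + 6*g = 12*g)
W(-218) - (18044 - 1*(-1108)) = 12*(-218) - (18044 - 1*(-1108)) = -2616 - (18044 + 1108) = -2616 - 1*19152 = -2616 - 19152 = -21768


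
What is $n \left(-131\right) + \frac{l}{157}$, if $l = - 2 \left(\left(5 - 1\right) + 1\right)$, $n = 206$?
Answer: $- \frac{4236812}{157} \approx -26986.0$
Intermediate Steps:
$l = -10$ ($l = - 2 \left(\left(5 - 1\right) + 1\right) = - 2 \left(4 + 1\right) = \left(-2\right) 5 = -10$)
$n \left(-131\right) + \frac{l}{157} = 206 \left(-131\right) - \frac{10}{157} = -26986 - \frac{10}{157} = - \frac{4236812}{157}$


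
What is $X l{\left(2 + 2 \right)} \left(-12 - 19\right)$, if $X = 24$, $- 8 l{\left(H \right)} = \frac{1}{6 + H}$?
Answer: $\frac{93}{10} \approx 9.3$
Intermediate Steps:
$l{\left(H \right)} = - \frac{1}{8 \left(6 + H\right)}$
$X l{\left(2 + 2 \right)} \left(-12 - 19\right) = 24 \left(- \frac{1}{48 + 8 \left(2 + 2\right)}\right) \left(-12 - 19\right) = 24 \left(- \frac{1}{48 + 8 \cdot 4}\right) \left(-12 - 19\right) = 24 \left(- \frac{1}{48 + 32}\right) \left(-31\right) = 24 \left(- \frac{1}{80}\right) \left(-31\right) = \left(- \frac{3}{10}\right) \left(-31\right) = \frac{93}{10}$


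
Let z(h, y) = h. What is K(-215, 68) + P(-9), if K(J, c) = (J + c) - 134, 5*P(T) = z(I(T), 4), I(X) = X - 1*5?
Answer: -1419/5 ≈ -283.80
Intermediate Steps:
I(X) = -5 + X (I(X) = X - 5 = -5 + X)
P(T) = -1 + T/5 (P(T) = (-5 + T)/5 = -1 + T/5)
K(J, c) = -134 + J + c
K(-215, 68) + P(-9) = (-134 - 215 + 68) + (-1 + (⅕)*(-9)) = -281 + (-1 - 9/5) = -281 - 14/5 = -1419/5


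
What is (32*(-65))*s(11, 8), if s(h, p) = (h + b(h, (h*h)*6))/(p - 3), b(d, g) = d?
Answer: -9152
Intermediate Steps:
s(h, p) = 2*h/(-3 + p) (s(h, p) = (h + h)/(p - 3) = (2*h)/(-3 + p) = 2*h/(-3 + p))
(32*(-65))*s(11, 8) = (32*(-65))*(2*11/(-3 + 8)) = -4160*11/5 = -2080*22/5 = -9152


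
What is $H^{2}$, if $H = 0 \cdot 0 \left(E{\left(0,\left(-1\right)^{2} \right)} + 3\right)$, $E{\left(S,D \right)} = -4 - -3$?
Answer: $0$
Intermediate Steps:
$E{\left(S,D \right)} = -1$ ($E{\left(S,D \right)} = -4 + 3 = -1$)
$H = 0$ ($H = 0 \cdot 0 \left(-1 + 3\right) = 0 \cdot 0 \cdot 2 = 0 \cdot 0 = 0$)
$H^{2} = 0^{2} = 0$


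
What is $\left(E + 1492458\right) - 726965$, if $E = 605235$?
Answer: $1370728$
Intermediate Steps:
$\left(E + 1492458\right) - 726965 = \left(605235 + 1492458\right) - 726965 = 2097693 - 726965 = 1370728$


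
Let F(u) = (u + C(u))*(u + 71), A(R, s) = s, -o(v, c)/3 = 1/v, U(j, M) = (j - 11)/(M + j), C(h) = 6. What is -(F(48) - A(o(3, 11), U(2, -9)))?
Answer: -44973/7 ≈ -6424.7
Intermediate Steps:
U(j, M) = (-11 + j)/(M + j)
o(v, c) = -3/v
F(u) = (6 + u)*(71 + u) (F(u) = (u + 6)*(u + 71) = (6 + u)*(71 + u))
-(F(48) - A(o(3, 11), U(2, -9))) = -((426 + 48**2 + 77*48) - (-11 + 2)/(-9 + 2)) = -((426 + 2304 + 3696) - (-9)/(-7)) = -(6426 - (-1)*(-9)/7) = -(6426 - 1*9/7) = -(6426 - 9/7) = -1*44973/7 = -44973/7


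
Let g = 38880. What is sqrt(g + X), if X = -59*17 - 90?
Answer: sqrt(37787) ≈ 194.39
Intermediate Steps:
X = -1093 (X = -1003 - 90 = -1093)
sqrt(g + X) = sqrt(38880 - 1093) = sqrt(37787)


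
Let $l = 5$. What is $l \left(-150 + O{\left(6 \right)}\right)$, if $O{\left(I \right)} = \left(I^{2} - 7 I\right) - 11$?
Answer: $-835$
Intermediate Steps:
$O{\left(I \right)} = -11 + I^{2} - 7 I$
$l \left(-150 + O{\left(6 \right)}\right) = 5 \left(-150 - \left(53 - 36\right)\right) = 5 \left(-150 - 17\right) = 5 \left(-167\right) = -835$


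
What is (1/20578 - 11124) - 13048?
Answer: -497411415/20578 ≈ -24172.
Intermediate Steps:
(1/20578 - 11124) - 13048 = -228909671/20578 - 13048 = -497411415/20578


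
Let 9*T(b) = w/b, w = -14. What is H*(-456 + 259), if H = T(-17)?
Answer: -2758/153 ≈ -18.026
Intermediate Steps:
T(b) = -14/(9*b) (T(b) = (-14/b)/9 = -14/(9*b))
H = 14/153 (H = -14/9/(-17) = -14/9*(-1/17) = 14/153 ≈ 0.091503)
H*(-456 + 259) = 14*(-456 + 259)/153 = (14/153)*(-197) = -2758/153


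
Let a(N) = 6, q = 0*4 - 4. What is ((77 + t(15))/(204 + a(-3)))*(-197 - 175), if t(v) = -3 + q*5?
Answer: -3348/35 ≈ -95.657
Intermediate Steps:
q = -4 (q = 0 - 4 = -4)
t(v) = -23 (t(v) = -3 - 4*5 = -3 - 20 = -23)
((77 + t(15))/(204 + a(-3)))*(-197 - 175) = ((77 - 23)/(204 + 6))*(-197 - 175) = (54/210)*(-372) = (54*(1/210))*(-372) = (9/35)*(-372) = -3348/35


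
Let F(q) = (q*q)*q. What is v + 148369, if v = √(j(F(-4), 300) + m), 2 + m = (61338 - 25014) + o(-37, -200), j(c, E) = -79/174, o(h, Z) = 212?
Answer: 148369 + √1106089638/174 ≈ 1.4856e+5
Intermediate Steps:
F(q) = q³ (F(q) = q²*q = q³)
j(c, E) = -79/174 (j(c, E) = -79*1/174 = -79/174)
m = 36534 (m = -2 + ((61338 - 25014) + 212) = -2 + (36324 + 212) = -2 + 36536 = 36534)
v = √1106089638/174 (v = √(-79/174 + 36534) = √(6356837/174) = √1106089638/174 ≈ 191.14)
v + 148369 = √1106089638/174 + 148369 = 148369 + √1106089638/174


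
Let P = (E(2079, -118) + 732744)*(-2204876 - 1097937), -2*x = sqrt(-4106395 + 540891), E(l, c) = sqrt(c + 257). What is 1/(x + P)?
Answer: -1/(2420116408872 + 3302813*sqrt(139) + 4*I*sqrt(55711)) ≈ -4.132e-13 + 1.6119e-22*I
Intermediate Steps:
E(l, c) = sqrt(257 + c)
x = -4*I*sqrt(55711) (x = -sqrt(-4106395 + 540891)/2 = -4*I*sqrt(55711) ≈ -944.13*I)
P = -2420116408872 - 3302813*sqrt(139) (P = (sqrt(257 - 118) + 732744)*(-2204876 - 1097937) = (sqrt(139) + 732744)*(-3302813) = (732744 + sqrt(139))*(-3302813) = -2420116408872 - 3302813*sqrt(139) ≈ -2.4202e+12)
1/(x + P) = 1/(-4*I*sqrt(55711) + (-2420116408872 - 3302813*sqrt(139))) = 1/(-2420116408872 - 3302813*sqrt(139) - 4*I*sqrt(55711))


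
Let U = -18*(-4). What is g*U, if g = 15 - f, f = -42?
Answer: 4104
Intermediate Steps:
U = 72
g = 57 (g = 15 - 1*(-42) = 15 + 42 = 57)
g*U = 57*72 = 4104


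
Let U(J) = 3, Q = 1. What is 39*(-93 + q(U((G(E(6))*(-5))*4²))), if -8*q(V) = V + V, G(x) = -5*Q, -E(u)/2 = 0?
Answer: -14625/4 ≈ -3656.3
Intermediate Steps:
E(u) = 0 (E(u) = -2*0 = 0)
G(x) = -5 (G(x) = -5*1 = -5)
q(V) = -V/4 (q(V) = -(V + V)/8 = -V/4)
39*(-93 + q(U((G(E(6))*(-5))*4²))) = 39*(-93 - ¼*3) = 39*(-93 - ¾) = 39*(-375/4) = -14625/4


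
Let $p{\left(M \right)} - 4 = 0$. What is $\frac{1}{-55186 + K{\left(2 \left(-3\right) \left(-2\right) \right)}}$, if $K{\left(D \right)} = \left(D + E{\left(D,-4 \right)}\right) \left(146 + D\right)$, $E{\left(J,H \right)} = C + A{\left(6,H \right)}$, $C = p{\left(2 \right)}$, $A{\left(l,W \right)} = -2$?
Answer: $- \frac{1}{52974} \approx -1.8877 \cdot 10^{-5}$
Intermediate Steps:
$p{\left(M \right)} = 4$ ($p{\left(M \right)} = 4 + 0 = 4$)
$C = 4$
$E{\left(J,H \right)} = 2$ ($E{\left(J,H \right)} = 4 - 2 = 2$)
$K{\left(D \right)} = \left(2 + D\right) \left(146 + D\right)$ ($K{\left(D \right)} = \left(D + 2\right) \left(146 + D\right) = \left(2 + D\right) \left(146 + D\right)$)
$\frac{1}{-55186 + K{\left(2 \left(-3\right) \left(-2\right) \right)}} = \frac{1}{-55186 + \left(292 + \left(2 \left(-3\right) \left(-2\right)\right)^{2} + 148 \cdot 2 \left(-3\right) \left(-2\right)\right)} = \frac{1}{-55186 + \left(292 + \left(\left(-6\right) \left(-2\right)\right)^{2} + 148 \left(\left(-6\right) \left(-2\right)\right)\right)} = \frac{1}{-55186 + \left(292 + 12^{2} + 148 \cdot 12\right)} = \frac{1}{-55186 + \left(292 + 144 + 1776\right)} = \frac{1}{-55186 + 2212} = \frac{1}{-52974} = - \frac{1}{52974}$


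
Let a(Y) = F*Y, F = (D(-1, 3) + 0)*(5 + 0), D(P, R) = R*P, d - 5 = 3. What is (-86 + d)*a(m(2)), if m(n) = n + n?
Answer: 4680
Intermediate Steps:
d = 8 (d = 5 + 3 = 8)
D(P, R) = P*R
F = -15 (F = (-1*3 + 0)*(5 + 0) = (-3 + 0)*5 = -3*5 = -15)
m(n) = 2*n
a(Y) = -15*Y
(-86 + d)*a(m(2)) = (-86 + 8)*(-30*2) = -(-1170)*4 = -78*(-60) = 4680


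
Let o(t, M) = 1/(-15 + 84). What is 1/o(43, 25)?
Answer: 69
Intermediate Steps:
o(t, M) = 1/69
1/o(43, 25) = 1/(1/69) = 69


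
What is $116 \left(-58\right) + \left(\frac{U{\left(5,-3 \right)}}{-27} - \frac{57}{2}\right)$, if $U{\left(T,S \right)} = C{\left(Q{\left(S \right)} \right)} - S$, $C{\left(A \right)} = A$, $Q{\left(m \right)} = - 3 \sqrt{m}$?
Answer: $- \frac{121619}{18} + \frac{i \sqrt{3}}{9} \approx -6756.6 + 0.19245 i$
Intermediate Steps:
$U{\left(T,S \right)} = - S - 3 \sqrt{S}$ ($U{\left(T,S \right)} = - 3 \sqrt{S} - S = - S - 3 \sqrt{S}$)
$116 \left(-58\right) + \left(\frac{U{\left(5,-3 \right)}}{-27} - \frac{57}{2}\right) = 116 \left(-58\right) + \left(\frac{\left(-1\right) \left(-3\right) - 3 \sqrt{-3}}{-27} - \frac{57}{2}\right) = -6728 + \left(\left(3 - 3 i \sqrt{3}\right) \left(- \frac{1}{27}\right) - \frac{57}{2}\right) = -6728 - \left(\frac{57}{2} - \left(3 - 3 i \sqrt{3}\right) \left(- \frac{1}{27}\right)\right) = -6728 - \left(\frac{515}{18} - \frac{i \sqrt{3}}{9}\right) = - \frac{121619}{18} + \frac{i \sqrt{3}}{9}$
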